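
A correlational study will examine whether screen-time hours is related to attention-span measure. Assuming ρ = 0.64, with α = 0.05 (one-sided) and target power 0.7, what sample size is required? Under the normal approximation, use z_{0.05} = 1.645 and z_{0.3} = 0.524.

n = 12

Fisher's z: C = ½·ln((1+r)/(1−r)) = ½·ln(4.5556) = 0.7582.
n = ((z_{α} + z_β)/C)² + 3.
(1.645 + 0.524) / 0.7582 = 2.169 / 0.7582 = 2.861.
n = 2.861² + 3 = 8.18 + 3 = 11.2.
Round up.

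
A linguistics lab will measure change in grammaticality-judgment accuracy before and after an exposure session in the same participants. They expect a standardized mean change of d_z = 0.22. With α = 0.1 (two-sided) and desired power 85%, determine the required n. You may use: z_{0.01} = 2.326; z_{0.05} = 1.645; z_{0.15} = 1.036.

For a paired (one-sample on differences) test: n = ((z_{α/2} + z_β) / d)².
z_{α/2} + z_β = 1.645 + 1.036 = 2.681.
n = (2.681 / 0.22)² = 12.186² = 148.51.
Round up.

n = 149 pairs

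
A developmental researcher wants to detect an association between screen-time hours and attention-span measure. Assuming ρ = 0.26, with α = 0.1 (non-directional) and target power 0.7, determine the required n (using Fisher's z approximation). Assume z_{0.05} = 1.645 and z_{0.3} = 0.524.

Fisher's z: C = ½·ln((1+r)/(1−r)) = ½·ln(1.7027) = 0.2661.
n = ((z_{α/2} + z_β)/C)² + 3.
(1.645 + 0.524) / 0.2661 = 2.169 / 0.2661 = 8.151.
n = 8.151² + 3 = 66.44 + 3 = 69.4.
Round up.

n = 70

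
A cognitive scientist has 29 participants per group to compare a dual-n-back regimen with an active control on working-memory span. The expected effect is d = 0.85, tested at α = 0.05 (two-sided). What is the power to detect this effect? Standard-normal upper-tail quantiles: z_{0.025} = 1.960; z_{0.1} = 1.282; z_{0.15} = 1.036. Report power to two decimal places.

For two equal groups, power = Φ(d·√(n/2) − z_{α/2}).
d·√(n/2) = 0.85 × √(29/2) = 0.85 × 3.808 = 3.237.
z_β = 3.237 − 1.960 = 1.277.
Power = Φ(1.277) = 0.899.

power ≈ 0.90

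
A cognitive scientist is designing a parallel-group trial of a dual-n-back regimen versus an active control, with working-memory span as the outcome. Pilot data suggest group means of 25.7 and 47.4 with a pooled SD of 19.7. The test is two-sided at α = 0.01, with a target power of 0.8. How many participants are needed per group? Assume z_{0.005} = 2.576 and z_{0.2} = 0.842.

Cohen's d = |M₁ − M₂| / SD_pooled = |25.7 − 47.4| / 19.7 = 21.7 / 19.7 = 1.102.
For two independent groups with equal n: n = 2·((z_{α/2} + z_β) / d)².
z_{α/2} + z_β = 2.576 + 0.842 = 3.418.
n = 2 × (3.418 / 1.102)² = 2 × 3.102² = 2 × 9.62 = 19.2.
Round up to the next whole participant.

n = 20 per group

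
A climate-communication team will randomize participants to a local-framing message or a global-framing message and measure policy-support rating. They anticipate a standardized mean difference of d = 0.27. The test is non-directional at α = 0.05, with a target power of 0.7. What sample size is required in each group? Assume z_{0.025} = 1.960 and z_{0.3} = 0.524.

For two independent groups with equal n: n = 2·((z_{α/2} + z_β) / d)².
z_{α/2} + z_β = 1.960 + 0.524 = 2.484.
n = 2 × (2.484 / 0.27)² = 2 × 9.200² = 2 × 84.64 = 169.3.
Round up to the next whole participant.

n = 170 per group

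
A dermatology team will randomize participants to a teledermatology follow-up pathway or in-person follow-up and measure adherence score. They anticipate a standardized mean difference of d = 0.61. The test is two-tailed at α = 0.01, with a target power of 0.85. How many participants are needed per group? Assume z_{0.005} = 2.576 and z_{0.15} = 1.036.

n = 71 per group

For two independent groups with equal n: n = 2·((z_{α/2} + z_β) / d)².
z_{α/2} + z_β = 2.576 + 1.036 = 3.612.
n = 2 × (3.612 / 0.61)² = 2 × 5.921² = 2 × 35.06 = 70.1.
Round up to the next whole participant.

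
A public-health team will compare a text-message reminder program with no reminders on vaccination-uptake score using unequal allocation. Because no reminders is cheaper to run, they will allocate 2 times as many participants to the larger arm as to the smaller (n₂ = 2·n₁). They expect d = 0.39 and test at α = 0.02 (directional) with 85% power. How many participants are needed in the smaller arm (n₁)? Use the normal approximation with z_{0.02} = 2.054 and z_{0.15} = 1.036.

With allocation ratio k = n₂/n₁ = 2, Var(x̄₁−x̄₂) = σ²(1/n₁ + 1/(k·n₁)) = σ²·(k+1)/(k·n₁).
So n₁ = (1 + 1/k)·((z_{α} + z_β)/d)² = 1.500 × (3.090/0.39)².
n₁ = 1.500 × 62.78 = 94.2.
Round up: n₁ = 95, giving n₂ = 2 × 95 = 190.

n₁ = 95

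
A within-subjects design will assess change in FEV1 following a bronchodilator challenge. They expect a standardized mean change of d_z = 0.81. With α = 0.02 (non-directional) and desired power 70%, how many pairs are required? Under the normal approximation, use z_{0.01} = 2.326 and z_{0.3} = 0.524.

n = 13 pairs

For a paired (one-sample on differences) test: n = ((z_{α/2} + z_β) / d)².
z_{α/2} + z_β = 2.326 + 0.524 = 2.850.
n = (2.850 / 0.81)² = 3.519² = 12.38.
Round up.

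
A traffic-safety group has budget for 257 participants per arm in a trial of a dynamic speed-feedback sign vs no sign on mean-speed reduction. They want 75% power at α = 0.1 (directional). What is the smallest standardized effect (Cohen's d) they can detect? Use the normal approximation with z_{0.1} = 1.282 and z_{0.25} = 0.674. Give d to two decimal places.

d_min ≈ 0.17

For two independent groups of n = 257 each: d_min = (z_{α} + z_β)·√(2/n).
z-sum = 1.282 + 0.674 = 1.956.
d_min = 1.956 × √(2/257) = 1.956 × 0.0882 = 0.173.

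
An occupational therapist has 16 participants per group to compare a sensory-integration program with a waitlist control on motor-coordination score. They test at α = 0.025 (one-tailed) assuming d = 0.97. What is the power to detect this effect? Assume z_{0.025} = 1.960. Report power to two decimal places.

For two equal groups, power = Φ(d·√(n/2) − z_{α}).
d·√(n/2) = 0.97 × √(16/2) = 0.97 × 2.828 = 2.744.
z_β = 2.744 − 1.960 = 0.784.
Power = Φ(0.784) = 0.783.

power ≈ 0.78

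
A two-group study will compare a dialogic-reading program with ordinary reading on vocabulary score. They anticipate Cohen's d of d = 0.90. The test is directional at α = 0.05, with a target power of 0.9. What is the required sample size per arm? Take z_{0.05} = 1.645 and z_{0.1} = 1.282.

n = 22 per group

For two independent groups with equal n: n = 2·((z_{α} + z_β) / d)².
z_{α} + z_β = 1.645 + 1.282 = 2.927.
n = 2 × (2.927 / 0.90)² = 2 × 3.252² = 2 × 10.58 = 21.2.
Round up to the next whole participant.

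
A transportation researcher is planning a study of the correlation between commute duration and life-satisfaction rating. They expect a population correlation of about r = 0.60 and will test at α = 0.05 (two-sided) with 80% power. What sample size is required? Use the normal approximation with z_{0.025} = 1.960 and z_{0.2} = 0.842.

n = 20

Fisher's z: C = ½·ln((1+r)/(1−r)) = ½·ln(4.0000) = 0.6931.
n = ((z_{α/2} + z_β)/C)² + 3.
(1.960 + 0.842) / 0.6931 = 2.802 / 0.6931 = 4.043.
n = 4.043² + 3 = 16.34 + 3 = 19.3.
Round up.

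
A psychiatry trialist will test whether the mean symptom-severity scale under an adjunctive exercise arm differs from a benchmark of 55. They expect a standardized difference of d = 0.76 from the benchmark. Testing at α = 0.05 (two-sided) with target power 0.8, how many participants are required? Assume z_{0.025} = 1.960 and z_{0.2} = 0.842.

For a one-sample test: n = ((z_{α/2} + z_β) / d)².
z_{α/2} + z_β = 1.960 + 0.842 = 2.802.
n = (2.802 / 0.76)² = 3.687² = 13.59.
Round up.

n = 14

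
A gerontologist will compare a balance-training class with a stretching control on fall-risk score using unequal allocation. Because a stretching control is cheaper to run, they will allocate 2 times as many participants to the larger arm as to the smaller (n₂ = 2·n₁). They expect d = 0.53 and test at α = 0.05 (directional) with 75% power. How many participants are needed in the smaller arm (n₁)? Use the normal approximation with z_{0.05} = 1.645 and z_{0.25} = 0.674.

With allocation ratio k = n₂/n₁ = 2, Var(x̄₁−x̄₂) = σ²(1/n₁ + 1/(k·n₁)) = σ²·(k+1)/(k·n₁).
So n₁ = (1 + 1/k)·((z_{α} + z_β)/d)² = 1.500 × (2.319/0.53)².
n₁ = 1.500 × 19.14 = 28.7.
Round up: n₁ = 29, giving n₂ = 2 × 29 = 58.

n₁ = 29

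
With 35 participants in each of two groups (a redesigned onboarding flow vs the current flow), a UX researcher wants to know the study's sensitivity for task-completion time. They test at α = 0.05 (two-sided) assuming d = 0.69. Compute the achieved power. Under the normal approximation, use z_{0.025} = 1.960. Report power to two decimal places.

power ≈ 0.82

For two equal groups, power = Φ(d·√(n/2) − z_{α/2}).
d·√(n/2) = 0.69 × √(35/2) = 0.69 × 4.183 = 2.886.
z_β = 2.886 − 1.960 = 0.926.
Power = Φ(0.926) = 0.823.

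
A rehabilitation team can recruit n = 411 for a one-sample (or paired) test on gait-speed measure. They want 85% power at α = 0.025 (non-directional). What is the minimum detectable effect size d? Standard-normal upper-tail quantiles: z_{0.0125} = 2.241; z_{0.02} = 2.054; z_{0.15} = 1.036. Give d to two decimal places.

For a single sample (or paired design) of n = 411: d_min = (z_{α/2} + z_β)/√n.
z-sum = 2.241 + 1.036 = 3.277.
d_min = 3.277 / √411 = 3.277 / 20.273 = 0.162.

d_min ≈ 0.16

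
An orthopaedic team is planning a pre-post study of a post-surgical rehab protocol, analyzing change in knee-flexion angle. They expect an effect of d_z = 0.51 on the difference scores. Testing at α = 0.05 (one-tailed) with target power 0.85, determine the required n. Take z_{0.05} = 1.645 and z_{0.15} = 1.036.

n = 28 pairs

For a paired (one-sample on differences) test: n = ((z_{α} + z_β) / d)².
z_{α} + z_β = 1.645 + 1.036 = 2.681.
n = (2.681 / 0.51)² = 5.257² = 27.63.
Round up.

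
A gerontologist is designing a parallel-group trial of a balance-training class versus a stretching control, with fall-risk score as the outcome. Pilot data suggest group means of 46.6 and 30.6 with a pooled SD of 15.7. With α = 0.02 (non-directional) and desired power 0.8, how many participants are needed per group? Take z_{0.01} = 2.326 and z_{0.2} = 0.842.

n = 20 per group

Cohen's d = |M₁ − M₂| / SD_pooled = |46.6 − 30.6| / 15.7 = 16.0 / 15.7 = 1.019.
For two independent groups with equal n: n = 2·((z_{α/2} + z_β) / d)².
z_{α/2} + z_β = 2.326 + 0.842 = 3.168.
n = 2 × (3.168 / 1.019)² = 2 × 3.109² = 2 × 9.67 = 19.3.
Round up to the next whole participant.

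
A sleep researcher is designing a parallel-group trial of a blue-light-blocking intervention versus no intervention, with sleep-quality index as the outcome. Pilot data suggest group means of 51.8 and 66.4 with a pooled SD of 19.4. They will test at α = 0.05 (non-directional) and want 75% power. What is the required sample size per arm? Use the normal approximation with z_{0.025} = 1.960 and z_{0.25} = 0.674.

n = 25 per group

Cohen's d = |M₁ − M₂| / SD_pooled = |51.8 − 66.4| / 19.4 = 14.6 / 19.4 = 0.753.
For two independent groups with equal n: n = 2·((z_{α/2} + z_β) / d)².
z_{α/2} + z_β = 1.960 + 0.674 = 2.634.
n = 2 × (2.634 / 0.753)² = 2 × 3.498² = 2 × 12.24 = 24.5.
Round up to the next whole participant.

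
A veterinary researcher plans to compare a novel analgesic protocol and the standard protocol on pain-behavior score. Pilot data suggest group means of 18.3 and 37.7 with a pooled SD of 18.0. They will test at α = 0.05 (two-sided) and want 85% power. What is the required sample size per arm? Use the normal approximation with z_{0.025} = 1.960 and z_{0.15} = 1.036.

n = 16 per group

Cohen's d = |M₁ − M₂| / SD_pooled = |18.3 − 37.7| / 18.0 = 19.4 / 18.0 = 1.078.
For two independent groups with equal n: n = 2·((z_{α/2} + z_β) / d)².
z_{α/2} + z_β = 1.960 + 1.036 = 2.996.
n = 2 × (2.996 / 1.078)² = 2 × 2.779² = 2 × 7.72 = 15.4.
Round up to the next whole participant.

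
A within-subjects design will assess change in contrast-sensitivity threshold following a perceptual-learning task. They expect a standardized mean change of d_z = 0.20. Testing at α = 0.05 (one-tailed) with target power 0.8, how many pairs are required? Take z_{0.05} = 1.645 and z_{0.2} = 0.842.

For a paired (one-sample on differences) test: n = ((z_{α} + z_β) / d)².
z_{α} + z_β = 1.645 + 0.842 = 2.487.
n = (2.487 / 0.20)² = 12.435² = 154.63.
Round up.

n = 155 pairs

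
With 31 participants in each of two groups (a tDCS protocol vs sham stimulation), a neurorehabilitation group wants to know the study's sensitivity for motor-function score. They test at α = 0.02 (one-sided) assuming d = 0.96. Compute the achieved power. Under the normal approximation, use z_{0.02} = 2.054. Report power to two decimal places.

For two equal groups, power = Φ(d·√(n/2) − z_{α}).
d·√(n/2) = 0.96 × √(31/2) = 0.96 × 3.937 = 3.780.
z_β = 3.780 − 2.054 = 1.726.
Power = Φ(1.726) = 0.958.

power ≈ 0.96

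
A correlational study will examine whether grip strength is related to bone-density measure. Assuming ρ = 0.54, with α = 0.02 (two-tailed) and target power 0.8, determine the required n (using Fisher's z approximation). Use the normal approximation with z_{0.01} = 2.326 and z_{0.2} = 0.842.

Fisher's z: C = ½·ln((1+r)/(1−r)) = ½·ln(3.3478) = 0.6042.
n = ((z_{α/2} + z_β)/C)² + 3.
(2.326 + 0.842) / 0.6042 = 3.168 / 0.6042 = 5.243.
n = 5.243² + 3 = 27.49 + 3 = 30.5.
Round up.

n = 31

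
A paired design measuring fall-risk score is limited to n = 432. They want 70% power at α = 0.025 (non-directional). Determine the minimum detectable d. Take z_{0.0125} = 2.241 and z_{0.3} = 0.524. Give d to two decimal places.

d_min ≈ 0.13

For a single sample (or paired design) of n = 432: d_min = (z_{α/2} + z_β)/√n.
z-sum = 2.241 + 0.524 = 2.765.
d_min = 2.765 / √432 = 2.765 / 20.785 = 0.133.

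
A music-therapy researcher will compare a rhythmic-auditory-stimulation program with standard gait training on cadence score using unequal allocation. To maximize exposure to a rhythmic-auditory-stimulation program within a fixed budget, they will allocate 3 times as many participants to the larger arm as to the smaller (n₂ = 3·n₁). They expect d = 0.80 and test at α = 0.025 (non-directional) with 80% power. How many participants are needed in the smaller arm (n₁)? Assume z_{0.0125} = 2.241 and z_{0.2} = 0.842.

n₁ = 20

With allocation ratio k = n₂/n₁ = 3, Var(x̄₁−x̄₂) = σ²(1/n₁ + 1/(k·n₁)) = σ²·(k+1)/(k·n₁).
So n₁ = (1 + 1/k)·((z_{α/2} + z_β)/d)² = 1.333 × (3.083/0.80)².
n₁ = 1.333 × 14.85 = 19.8.
Round up: n₁ = 20, giving n₂ = 3 × 20 = 60.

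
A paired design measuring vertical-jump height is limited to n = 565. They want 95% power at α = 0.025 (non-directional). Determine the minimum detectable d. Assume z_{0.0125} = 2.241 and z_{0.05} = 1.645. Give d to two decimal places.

d_min ≈ 0.16

For a single sample (or paired design) of n = 565: d_min = (z_{α/2} + z_β)/√n.
z-sum = 2.241 + 1.645 = 3.886.
d_min = 3.886 / √565 = 3.886 / 23.770 = 0.163.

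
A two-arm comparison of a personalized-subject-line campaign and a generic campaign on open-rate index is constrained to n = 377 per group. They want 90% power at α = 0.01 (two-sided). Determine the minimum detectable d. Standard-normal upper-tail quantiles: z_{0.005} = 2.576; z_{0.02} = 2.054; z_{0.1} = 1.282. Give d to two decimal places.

d_min ≈ 0.28

For two independent groups of n = 377 each: d_min = (z_{α/2} + z_β)·√(2/n).
z-sum = 2.576 + 1.282 = 3.858.
d_min = 3.858 × √(2/377) = 3.858 × 0.0728 = 0.281.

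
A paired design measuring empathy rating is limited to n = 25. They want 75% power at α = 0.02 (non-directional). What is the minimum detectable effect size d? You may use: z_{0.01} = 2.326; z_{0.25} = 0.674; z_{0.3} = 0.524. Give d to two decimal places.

d_min ≈ 0.60

For a single sample (or paired design) of n = 25: d_min = (z_{α/2} + z_β)/√n.
z-sum = 2.326 + 0.674 = 3.000.
d_min = 3.000 / √25 = 3.000 / 5.000 = 0.600.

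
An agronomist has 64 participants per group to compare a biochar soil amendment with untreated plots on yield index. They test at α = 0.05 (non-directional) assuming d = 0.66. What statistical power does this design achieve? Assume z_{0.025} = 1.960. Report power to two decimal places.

For two equal groups, power = Φ(d·√(n/2) − z_{α/2}).
d·√(n/2) = 0.66 × √(64/2) = 0.66 × 5.657 = 3.734.
z_β = 3.734 − 1.960 = 1.774.
Power = Φ(1.774) = 0.962.

power ≈ 0.96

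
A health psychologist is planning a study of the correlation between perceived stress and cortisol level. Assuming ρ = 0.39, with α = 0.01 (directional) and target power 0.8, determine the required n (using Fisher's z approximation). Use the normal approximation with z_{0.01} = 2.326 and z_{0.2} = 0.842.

Fisher's z: C = ½·ln((1+r)/(1−r)) = ½·ln(2.2787) = 0.4118.
n = ((z_{α} + z_β)/C)² + 3.
(2.326 + 0.842) / 0.4118 = 3.168 / 0.4118 = 7.693.
n = 7.693² + 3 = 59.18 + 3 = 62.2.
Round up.

n = 63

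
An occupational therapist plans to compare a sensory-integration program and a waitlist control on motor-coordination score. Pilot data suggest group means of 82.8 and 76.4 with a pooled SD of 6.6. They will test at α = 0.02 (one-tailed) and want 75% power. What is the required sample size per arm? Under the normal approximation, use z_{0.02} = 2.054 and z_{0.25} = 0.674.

Cohen's d = |M₁ − M₂| / SD_pooled = |82.8 − 76.4| / 6.6 = 6.4 / 6.6 = 0.970.
For two independent groups with equal n: n = 2·((z_{α} + z_β) / d)².
z_{α} + z_β = 2.054 + 0.674 = 2.728.
n = 2 × (2.728 / 0.970)² = 2 × 2.812² = 2 × 7.91 = 15.8.
Round up to the next whole participant.

n = 16 per group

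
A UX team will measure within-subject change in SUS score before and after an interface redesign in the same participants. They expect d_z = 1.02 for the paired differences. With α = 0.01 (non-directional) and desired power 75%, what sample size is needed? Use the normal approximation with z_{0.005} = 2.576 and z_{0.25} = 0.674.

n = 11 pairs

For a paired (one-sample on differences) test: n = ((z_{α/2} + z_β) / d)².
z_{α/2} + z_β = 2.576 + 0.674 = 3.250.
n = (3.250 / 1.02)² = 3.186² = 10.15.
Round up.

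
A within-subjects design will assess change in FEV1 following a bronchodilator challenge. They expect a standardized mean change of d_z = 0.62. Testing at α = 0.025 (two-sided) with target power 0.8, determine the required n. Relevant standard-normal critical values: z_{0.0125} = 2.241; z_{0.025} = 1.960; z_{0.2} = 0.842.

For a paired (one-sample on differences) test: n = ((z_{α/2} + z_β) / d)².
z_{α/2} + z_β = 2.241 + 0.842 = 3.083.
n = (3.083 / 0.62)² = 4.973² = 24.73.
Round up.

n = 25 pairs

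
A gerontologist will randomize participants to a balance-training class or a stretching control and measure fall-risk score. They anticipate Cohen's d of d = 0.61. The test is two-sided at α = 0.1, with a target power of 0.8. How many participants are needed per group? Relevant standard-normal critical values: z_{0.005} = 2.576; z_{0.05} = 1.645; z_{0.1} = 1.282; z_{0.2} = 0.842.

n = 34 per group

For two independent groups with equal n: n = 2·((z_{α/2} + z_β) / d)².
z_{α/2} + z_β = 1.645 + 0.842 = 2.487.
n = 2 × (2.487 / 0.61)² = 2 × 4.077² = 2 × 16.62 = 33.2.
Round up to the next whole participant.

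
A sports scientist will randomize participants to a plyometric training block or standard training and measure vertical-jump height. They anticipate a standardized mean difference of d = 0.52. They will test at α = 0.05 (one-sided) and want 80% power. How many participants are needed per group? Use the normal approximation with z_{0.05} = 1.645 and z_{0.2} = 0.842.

n = 46 per group

For two independent groups with equal n: n = 2·((z_{α} + z_β) / d)².
z_{α} + z_β = 1.645 + 0.842 = 2.487.
n = 2 × (2.487 / 0.52)² = 2 × 4.783² = 2 × 22.87 = 45.7.
Round up to the next whole participant.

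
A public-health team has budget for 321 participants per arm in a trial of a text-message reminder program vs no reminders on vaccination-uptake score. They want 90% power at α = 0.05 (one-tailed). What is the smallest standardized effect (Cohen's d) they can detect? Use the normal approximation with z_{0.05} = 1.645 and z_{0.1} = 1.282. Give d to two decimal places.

d_min ≈ 0.23

For two independent groups of n = 321 each: d_min = (z_{α} + z_β)·√(2/n).
z-sum = 1.645 + 1.282 = 2.927.
d_min = 2.927 × √(2/321) = 2.927 × 0.0789 = 0.231.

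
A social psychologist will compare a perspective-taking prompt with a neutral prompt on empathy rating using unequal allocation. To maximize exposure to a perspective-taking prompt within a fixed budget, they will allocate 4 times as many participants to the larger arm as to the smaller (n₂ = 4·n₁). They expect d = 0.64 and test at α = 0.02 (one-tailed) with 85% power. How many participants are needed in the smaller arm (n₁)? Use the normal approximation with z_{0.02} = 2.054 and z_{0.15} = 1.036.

n₁ = 30

With allocation ratio k = n₂/n₁ = 4, Var(x̄₁−x̄₂) = σ²(1/n₁ + 1/(k·n₁)) = σ²·(k+1)/(k·n₁).
So n₁ = (1 + 1/k)·((z_{α} + z_β)/d)² = 1.250 × (3.090/0.64)².
n₁ = 1.250 × 23.31 = 29.1.
Round up: n₁ = 30, giving n₂ = 4 × 30 = 120.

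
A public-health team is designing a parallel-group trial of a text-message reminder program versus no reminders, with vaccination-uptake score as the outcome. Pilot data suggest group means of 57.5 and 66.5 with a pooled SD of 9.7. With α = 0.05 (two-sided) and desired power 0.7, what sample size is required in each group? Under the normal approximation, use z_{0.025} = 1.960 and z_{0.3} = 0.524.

Cohen's d = |M₁ − M₂| / SD_pooled = |57.5 − 66.5| / 9.7 = 9.0 / 9.7 = 0.928.
For two independent groups with equal n: n = 2·((z_{α/2} + z_β) / d)².
z_{α/2} + z_β = 1.960 + 0.524 = 2.484.
n = 2 × (2.484 / 0.928)² = 2 × 2.677² = 2 × 7.16 = 14.3.
Round up to the next whole participant.

n = 15 per group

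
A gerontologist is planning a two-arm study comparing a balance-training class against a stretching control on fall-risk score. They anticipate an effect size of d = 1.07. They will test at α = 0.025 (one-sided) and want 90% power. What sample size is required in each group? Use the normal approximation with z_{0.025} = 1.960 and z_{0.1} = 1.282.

For two independent groups with equal n: n = 2·((z_{α} + z_β) / d)².
z_{α} + z_β = 1.960 + 1.282 = 3.242.
n = 2 × (3.242 / 1.07)² = 2 × 3.030² = 2 × 9.18 = 18.4.
Round up to the next whole participant.

n = 19 per group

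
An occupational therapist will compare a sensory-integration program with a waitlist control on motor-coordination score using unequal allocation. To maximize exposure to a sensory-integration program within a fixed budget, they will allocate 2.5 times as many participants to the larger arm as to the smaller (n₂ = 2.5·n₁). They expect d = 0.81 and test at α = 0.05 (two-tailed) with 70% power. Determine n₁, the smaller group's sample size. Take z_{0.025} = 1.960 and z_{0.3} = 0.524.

n₁ = 14

With allocation ratio k = n₂/n₁ = 2.5, Var(x̄₁−x̄₂) = σ²(1/n₁ + 1/(k·n₁)) = σ²·(k+1)/(k·n₁).
So n₁ = (1 + 1/k)·((z_{α/2} + z_β)/d)² = 1.400 × (2.484/0.81)².
n₁ = 1.400 × 9.40 = 13.2.
Round up: n₁ = 14, giving n₂ = 2.5 × 14 = 35.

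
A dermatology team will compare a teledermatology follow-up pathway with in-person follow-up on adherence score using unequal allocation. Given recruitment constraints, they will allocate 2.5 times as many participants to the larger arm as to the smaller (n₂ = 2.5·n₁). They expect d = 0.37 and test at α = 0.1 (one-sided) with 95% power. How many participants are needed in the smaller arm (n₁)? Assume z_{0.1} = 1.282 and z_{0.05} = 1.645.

n₁ = 88

With allocation ratio k = n₂/n₁ = 2.5, Var(x̄₁−x̄₂) = σ²(1/n₁ + 1/(k·n₁)) = σ²·(k+1)/(k·n₁).
So n₁ = (1 + 1/k)·((z_{α} + z_β)/d)² = 1.400 × (2.927/0.37)².
n₁ = 1.400 × 62.58 = 87.6.
Round up: n₁ = 88, giving n₂ = 2.5 × 88 = 220.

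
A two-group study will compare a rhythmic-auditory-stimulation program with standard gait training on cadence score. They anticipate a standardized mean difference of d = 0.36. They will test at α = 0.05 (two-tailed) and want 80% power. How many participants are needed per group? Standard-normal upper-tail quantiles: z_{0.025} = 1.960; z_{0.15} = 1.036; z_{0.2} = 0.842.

For two independent groups with equal n: n = 2·((z_{α/2} + z_β) / d)².
z_{α/2} + z_β = 1.960 + 0.842 = 2.802.
n = 2 × (2.802 / 0.36)² = 2 × 7.783² = 2 × 60.58 = 121.2.
Round up to the next whole participant.

n = 122 per group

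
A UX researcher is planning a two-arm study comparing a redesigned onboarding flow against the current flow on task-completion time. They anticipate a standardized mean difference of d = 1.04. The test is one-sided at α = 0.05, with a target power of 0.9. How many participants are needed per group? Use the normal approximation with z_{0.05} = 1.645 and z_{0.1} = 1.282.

n = 16 per group

For two independent groups with equal n: n = 2·((z_{α} + z_β) / d)².
z_{α} + z_β = 1.645 + 1.282 = 2.927.
n = 2 × (2.927 / 1.04)² = 2 × 2.814² = 2 × 7.92 = 15.8.
Round up to the next whole participant.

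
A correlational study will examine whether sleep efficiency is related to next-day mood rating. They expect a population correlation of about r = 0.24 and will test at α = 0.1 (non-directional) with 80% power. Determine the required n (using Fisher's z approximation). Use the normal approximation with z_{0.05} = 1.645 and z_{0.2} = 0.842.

Fisher's z: C = ½·ln((1+r)/(1−r)) = ½·ln(1.6316) = 0.2448.
n = ((z_{α/2} + z_β)/C)² + 3.
(1.645 + 0.842) / 0.2448 = 2.487 / 0.2448 = 10.159.
n = 10.159² + 3 = 103.21 + 3 = 106.2.
Round up.

n = 107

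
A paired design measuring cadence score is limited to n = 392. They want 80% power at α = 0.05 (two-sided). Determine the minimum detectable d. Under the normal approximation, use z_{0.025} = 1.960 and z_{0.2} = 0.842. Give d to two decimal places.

For a single sample (or paired design) of n = 392: d_min = (z_{α/2} + z_β)/√n.
z-sum = 1.960 + 0.842 = 2.802.
d_min = 2.802 / √392 = 2.802 / 19.799 = 0.142.

d_min ≈ 0.14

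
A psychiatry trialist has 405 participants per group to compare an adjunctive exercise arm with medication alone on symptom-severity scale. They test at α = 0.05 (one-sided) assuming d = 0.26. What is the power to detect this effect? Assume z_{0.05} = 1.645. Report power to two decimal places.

power ≈ 0.98

For two equal groups, power = Φ(d·√(n/2) − z_{α}).
d·√(n/2) = 0.26 × √(405/2) = 0.26 × 14.230 = 3.700.
z_β = 3.700 − 1.645 = 2.055.
Power = Φ(2.055) = 0.980.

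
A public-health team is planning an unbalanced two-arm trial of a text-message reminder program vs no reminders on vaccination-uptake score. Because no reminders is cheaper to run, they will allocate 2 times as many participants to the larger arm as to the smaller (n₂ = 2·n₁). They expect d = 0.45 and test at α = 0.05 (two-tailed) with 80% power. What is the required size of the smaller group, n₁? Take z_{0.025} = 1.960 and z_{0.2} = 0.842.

n₁ = 59

With allocation ratio k = n₂/n₁ = 2, Var(x̄₁−x̄₂) = σ²(1/n₁ + 1/(k·n₁)) = σ²·(k+1)/(k·n₁).
So n₁ = (1 + 1/k)·((z_{α/2} + z_β)/d)² = 1.500 × (2.802/0.45)².
n₁ = 1.500 × 38.77 = 58.2.
Round up: n₁ = 59, giving n₂ = 2 × 59 = 118.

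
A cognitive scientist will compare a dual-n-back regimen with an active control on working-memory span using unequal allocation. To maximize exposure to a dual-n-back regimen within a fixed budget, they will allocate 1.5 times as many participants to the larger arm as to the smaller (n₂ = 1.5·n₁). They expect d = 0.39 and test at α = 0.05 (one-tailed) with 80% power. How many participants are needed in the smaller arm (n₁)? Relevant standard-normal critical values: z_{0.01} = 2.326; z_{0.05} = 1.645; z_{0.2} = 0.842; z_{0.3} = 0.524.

With allocation ratio k = n₂/n₁ = 1.5, Var(x̄₁−x̄₂) = σ²(1/n₁ + 1/(k·n₁)) = σ²·(k+1)/(k·n₁).
So n₁ = (1 + 1/k)·((z_{α} + z_β)/d)² = 1.667 × (2.487/0.39)².
n₁ = 1.667 × 40.67 = 67.8.
Round up: n₁ = 68, giving n₂ = 1.5 × 68 = 102.

n₁ = 68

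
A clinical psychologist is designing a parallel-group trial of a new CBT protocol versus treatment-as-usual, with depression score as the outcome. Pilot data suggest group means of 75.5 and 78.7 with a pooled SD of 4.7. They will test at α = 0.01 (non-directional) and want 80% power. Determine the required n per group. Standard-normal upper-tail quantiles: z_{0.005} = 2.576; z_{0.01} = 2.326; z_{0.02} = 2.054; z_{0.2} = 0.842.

n = 51 per group

Cohen's d = |M₁ − M₂| / SD_pooled = |75.5 − 78.7| / 4.7 = 3.2 / 4.7 = 0.681.
For two independent groups with equal n: n = 2·((z_{α/2} + z_β) / d)².
z_{α/2} + z_β = 2.576 + 0.842 = 3.418.
n = 2 × (3.418 / 0.681)² = 2 × 5.019² = 2 × 25.19 = 50.4.
Round up to the next whole participant.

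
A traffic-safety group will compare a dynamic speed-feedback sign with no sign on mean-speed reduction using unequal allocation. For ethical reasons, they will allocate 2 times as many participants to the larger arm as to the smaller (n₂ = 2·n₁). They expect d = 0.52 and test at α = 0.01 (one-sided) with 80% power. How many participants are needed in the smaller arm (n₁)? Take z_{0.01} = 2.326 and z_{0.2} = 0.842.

With allocation ratio k = n₂/n₁ = 2, Var(x̄₁−x̄₂) = σ²(1/n₁ + 1/(k·n₁)) = σ²·(k+1)/(k·n₁).
So n₁ = (1 + 1/k)·((z_{α} + z_β)/d)² = 1.500 × (3.168/0.52)².
n₁ = 1.500 × 37.12 = 55.7.
Round up: n₁ = 56, giving n₂ = 2 × 56 = 112.

n₁ = 56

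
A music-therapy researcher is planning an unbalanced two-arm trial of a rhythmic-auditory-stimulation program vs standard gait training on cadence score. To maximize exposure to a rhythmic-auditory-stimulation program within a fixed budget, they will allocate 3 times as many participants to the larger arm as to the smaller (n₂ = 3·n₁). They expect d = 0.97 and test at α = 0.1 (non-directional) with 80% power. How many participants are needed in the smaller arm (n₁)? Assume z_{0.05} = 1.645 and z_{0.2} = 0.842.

With allocation ratio k = n₂/n₁ = 3, Var(x̄₁−x̄₂) = σ²(1/n₁ + 1/(k·n₁)) = σ²·(k+1)/(k·n₁).
So n₁ = (1 + 1/k)·((z_{α/2} + z_β)/d)² = 1.333 × (2.487/0.97)².
n₁ = 1.333 × 6.57 = 8.8.
Round up: n₁ = 9, giving n₂ = 3 × 9 = 27.

n₁ = 9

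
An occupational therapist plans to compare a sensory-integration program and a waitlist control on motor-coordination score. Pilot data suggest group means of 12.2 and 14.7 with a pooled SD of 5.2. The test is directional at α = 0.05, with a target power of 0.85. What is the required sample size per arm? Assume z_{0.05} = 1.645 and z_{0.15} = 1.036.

n = 63 per group

Cohen's d = |M₁ − M₂| / SD_pooled = |12.2 − 14.7| / 5.2 = 2.5 / 5.2 = 0.481.
For two independent groups with equal n: n = 2·((z_{α} + z_β) / d)².
z_{α} + z_β = 1.645 + 1.036 = 2.681.
n = 2 × (2.681 / 0.481)² = 2 × 5.574² = 2 × 31.07 = 62.1.
Round up to the next whole participant.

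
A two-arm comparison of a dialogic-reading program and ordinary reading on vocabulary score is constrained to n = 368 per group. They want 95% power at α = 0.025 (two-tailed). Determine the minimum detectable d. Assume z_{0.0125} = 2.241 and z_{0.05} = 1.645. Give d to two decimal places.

For two independent groups of n = 368 each: d_min = (z_{α/2} + z_β)·√(2/n).
z-sum = 2.241 + 1.645 = 3.886.
d_min = 3.886 × √(2/368) = 3.886 × 0.0737 = 0.286.

d_min ≈ 0.29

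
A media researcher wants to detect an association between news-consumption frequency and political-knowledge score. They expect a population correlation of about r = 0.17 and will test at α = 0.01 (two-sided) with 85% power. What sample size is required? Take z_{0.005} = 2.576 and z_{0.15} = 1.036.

n = 446

Fisher's z: C = ½·ln((1+r)/(1−r)) = ½·ln(1.4096) = 0.1717.
n = ((z_{α/2} + z_β)/C)² + 3.
(2.576 + 1.036) / 0.1717 = 3.612 / 0.1717 = 21.037.
n = 21.037² + 3 = 442.54 + 3 = 445.5.
Round up.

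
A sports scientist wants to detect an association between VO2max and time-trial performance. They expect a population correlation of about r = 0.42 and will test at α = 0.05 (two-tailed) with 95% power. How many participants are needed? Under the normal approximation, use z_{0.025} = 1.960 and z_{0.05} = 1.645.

Fisher's z: C = ½·ln((1+r)/(1−r)) = ½·ln(2.4483) = 0.4477.
n = ((z_{α/2} + z_β)/C)² + 3.
(1.960 + 1.645) / 0.4477 = 3.605 / 0.4477 = 8.052.
n = 8.052² + 3 = 64.84 + 3 = 67.8.
Round up.

n = 68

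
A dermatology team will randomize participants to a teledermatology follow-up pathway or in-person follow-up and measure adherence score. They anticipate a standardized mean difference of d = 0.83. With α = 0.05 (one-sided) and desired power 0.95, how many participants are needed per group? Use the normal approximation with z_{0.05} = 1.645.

For two independent groups with equal n: n = 2·((z_{α} + z_β) / d)².
z_{α} + z_β = 1.645 + 1.645 = 3.290.
n = 2 × (3.290 / 0.83)² = 2 × 3.964² = 2 × 15.71 = 31.4.
Round up to the next whole participant.

n = 32 per group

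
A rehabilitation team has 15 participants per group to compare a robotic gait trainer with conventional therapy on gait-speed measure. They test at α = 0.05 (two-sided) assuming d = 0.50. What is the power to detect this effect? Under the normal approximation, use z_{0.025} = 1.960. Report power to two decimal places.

power ≈ 0.28

For two equal groups, power = Φ(d·√(n/2) − z_{α/2}).
d·√(n/2) = 0.50 × √(15/2) = 0.50 × 2.739 = 1.369.
z_β = 1.369 − 1.960 = -0.591.
Power = Φ(-0.591) = 0.277.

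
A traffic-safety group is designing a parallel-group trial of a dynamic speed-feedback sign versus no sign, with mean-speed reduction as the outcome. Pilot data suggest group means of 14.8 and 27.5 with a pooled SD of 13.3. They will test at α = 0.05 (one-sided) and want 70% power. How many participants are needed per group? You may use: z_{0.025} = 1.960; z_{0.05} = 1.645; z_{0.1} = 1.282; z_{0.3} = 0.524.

Cohen's d = |M₁ − M₂| / SD_pooled = |14.8 − 27.5| / 13.3 = 12.7 / 13.3 = 0.955.
For two independent groups with equal n: n = 2·((z_{α} + z_β) / d)².
z_{α} + z_β = 1.645 + 0.524 = 2.169.
n = 2 × (2.169 / 0.955)² = 2 × 2.271² = 2 × 5.16 = 10.3.
Round up to the next whole participant.

n = 11 per group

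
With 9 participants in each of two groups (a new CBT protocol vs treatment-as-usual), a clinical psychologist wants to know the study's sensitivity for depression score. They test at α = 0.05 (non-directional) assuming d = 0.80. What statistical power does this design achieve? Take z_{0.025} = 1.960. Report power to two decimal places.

For two equal groups, power = Φ(d·√(n/2) − z_{α/2}).
d·√(n/2) = 0.80 × √(9/2) = 0.80 × 2.121 = 1.697.
z_β = 1.697 − 1.960 = -0.263.
Power = Φ(-0.263) = 0.396.

power ≈ 0.40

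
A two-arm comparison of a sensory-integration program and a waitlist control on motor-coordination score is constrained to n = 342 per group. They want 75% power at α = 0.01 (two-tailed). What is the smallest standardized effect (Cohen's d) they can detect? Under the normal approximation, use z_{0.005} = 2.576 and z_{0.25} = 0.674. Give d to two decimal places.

For two independent groups of n = 342 each: d_min = (z_{α/2} + z_β)·√(2/n).
z-sum = 2.576 + 0.674 = 3.250.
d_min = 3.250 × √(2/342) = 3.250 × 0.0765 = 0.249.

d_min ≈ 0.25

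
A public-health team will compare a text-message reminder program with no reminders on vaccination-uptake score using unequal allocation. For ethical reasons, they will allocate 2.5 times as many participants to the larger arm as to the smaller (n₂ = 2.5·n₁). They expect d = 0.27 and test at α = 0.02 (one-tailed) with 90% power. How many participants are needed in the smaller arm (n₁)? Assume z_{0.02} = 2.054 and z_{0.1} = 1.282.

n₁ = 214

With allocation ratio k = n₂/n₁ = 2.5, Var(x̄₁−x̄₂) = σ²(1/n₁ + 1/(k·n₁)) = σ²·(k+1)/(k·n₁).
So n₁ = (1 + 1/k)·((z_{α} + z_β)/d)² = 1.400 × (3.336/0.27)².
n₁ = 1.400 × 152.66 = 213.7.
Round up: n₁ = 214, giving n₂ = 2.5 × 214 = 535.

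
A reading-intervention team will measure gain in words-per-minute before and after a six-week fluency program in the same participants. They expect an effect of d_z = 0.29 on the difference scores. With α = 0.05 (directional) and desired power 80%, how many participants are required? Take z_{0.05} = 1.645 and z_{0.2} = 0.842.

n = 74 pairs

For a paired (one-sample on differences) test: n = ((z_{α} + z_β) / d)².
z_{α} + z_β = 1.645 + 0.842 = 2.487.
n = (2.487 / 0.29)² = 8.576² = 73.55.
Round up.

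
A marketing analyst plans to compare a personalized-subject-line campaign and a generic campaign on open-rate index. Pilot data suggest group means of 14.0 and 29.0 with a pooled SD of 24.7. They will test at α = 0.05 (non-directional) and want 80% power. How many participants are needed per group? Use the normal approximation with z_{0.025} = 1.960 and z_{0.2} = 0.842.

Cohen's d = |M₁ − M₂| / SD_pooled = |14.0 − 29.0| / 24.7 = 15.0 / 24.7 = 0.607.
For two independent groups with equal n: n = 2·((z_{α/2} + z_β) / d)².
z_{α/2} + z_β = 1.960 + 0.842 = 2.802.
n = 2 × (2.802 / 0.607)² = 2 × 4.616² = 2 × 21.31 = 42.6.
Round up to the next whole participant.

n = 43 per group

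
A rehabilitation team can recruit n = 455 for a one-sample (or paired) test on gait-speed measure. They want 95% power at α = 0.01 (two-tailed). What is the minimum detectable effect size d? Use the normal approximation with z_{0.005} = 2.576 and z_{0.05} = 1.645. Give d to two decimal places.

d_min ≈ 0.20

For a single sample (or paired design) of n = 455: d_min = (z_{α/2} + z_β)/√n.
z-sum = 2.576 + 1.645 = 4.221.
d_min = 4.221 / √455 = 4.221 / 21.331 = 0.198.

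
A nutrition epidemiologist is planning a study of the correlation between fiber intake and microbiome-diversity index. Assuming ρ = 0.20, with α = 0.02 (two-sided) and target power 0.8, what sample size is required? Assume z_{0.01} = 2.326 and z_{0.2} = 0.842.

n = 248

Fisher's z: C = ½·ln((1+r)/(1−r)) = ½·ln(1.5000) = 0.2027.
n = ((z_{α/2} + z_β)/C)² + 3.
(2.326 + 0.842) / 0.2027 = 3.168 / 0.2027 = 15.629.
n = 15.629² + 3 = 244.27 + 3 = 247.3.
Round up.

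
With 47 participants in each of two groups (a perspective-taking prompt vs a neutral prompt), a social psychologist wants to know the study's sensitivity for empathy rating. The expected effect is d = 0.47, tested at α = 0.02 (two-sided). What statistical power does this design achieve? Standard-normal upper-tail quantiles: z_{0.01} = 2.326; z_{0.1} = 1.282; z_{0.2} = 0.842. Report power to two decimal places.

power ≈ 0.48

For two equal groups, power = Φ(d·√(n/2) − z_{α/2}).
d·√(n/2) = 0.47 × √(47/2) = 0.47 × 4.848 = 2.278.
z_β = 2.278 − 2.326 = -0.048.
Power = Φ(-0.048) = 0.481.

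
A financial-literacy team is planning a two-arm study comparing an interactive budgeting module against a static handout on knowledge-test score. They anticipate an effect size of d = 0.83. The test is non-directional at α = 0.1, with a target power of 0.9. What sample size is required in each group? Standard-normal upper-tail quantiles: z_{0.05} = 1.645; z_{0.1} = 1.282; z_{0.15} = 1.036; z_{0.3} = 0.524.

n = 25 per group

For two independent groups with equal n: n = 2·((z_{α/2} + z_β) / d)².
z_{α/2} + z_β = 1.645 + 1.282 = 2.927.
n = 2 × (2.927 / 0.83)² = 2 × 3.527² = 2 × 12.44 = 24.9.
Round up to the next whole participant.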